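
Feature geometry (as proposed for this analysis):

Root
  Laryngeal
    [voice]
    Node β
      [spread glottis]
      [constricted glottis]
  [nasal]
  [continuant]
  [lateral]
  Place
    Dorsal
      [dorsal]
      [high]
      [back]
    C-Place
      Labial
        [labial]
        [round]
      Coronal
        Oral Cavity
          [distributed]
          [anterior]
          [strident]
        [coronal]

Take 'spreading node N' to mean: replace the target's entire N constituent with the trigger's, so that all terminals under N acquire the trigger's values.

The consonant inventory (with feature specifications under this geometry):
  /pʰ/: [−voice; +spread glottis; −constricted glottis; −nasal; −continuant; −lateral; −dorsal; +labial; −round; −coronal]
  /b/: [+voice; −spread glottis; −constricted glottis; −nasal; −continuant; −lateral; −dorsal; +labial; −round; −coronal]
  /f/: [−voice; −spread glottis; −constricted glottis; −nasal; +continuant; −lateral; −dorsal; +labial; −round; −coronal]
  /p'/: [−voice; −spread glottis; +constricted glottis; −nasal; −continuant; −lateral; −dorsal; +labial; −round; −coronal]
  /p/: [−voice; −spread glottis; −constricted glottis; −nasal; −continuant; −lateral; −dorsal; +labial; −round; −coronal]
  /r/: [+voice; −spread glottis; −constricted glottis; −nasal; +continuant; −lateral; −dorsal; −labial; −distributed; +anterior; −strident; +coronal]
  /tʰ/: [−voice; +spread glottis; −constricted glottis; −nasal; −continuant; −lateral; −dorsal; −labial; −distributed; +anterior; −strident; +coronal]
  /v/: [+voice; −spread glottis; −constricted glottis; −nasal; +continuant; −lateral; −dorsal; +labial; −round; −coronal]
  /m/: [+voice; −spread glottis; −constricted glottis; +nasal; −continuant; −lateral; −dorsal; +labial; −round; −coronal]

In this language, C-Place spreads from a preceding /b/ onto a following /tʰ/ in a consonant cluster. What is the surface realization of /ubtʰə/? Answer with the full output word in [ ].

The C-Place node dominates the terminals [labial], [round], [distributed], [anterior], [strident], [coronal].
Spreading C-Place from /b/ onto /tʰ/ replaces those values with /b/'s: [+labial], [−round], [−coronal]. Features outside C-Place ([voice], [spread glottis], [constricted glottis], …) stay as in /tʰ/.
The resulting bundle matches /pʰ/ in the inventory; substituting it for /tʰ/ gives [ubpʰə].

[ubpʰə]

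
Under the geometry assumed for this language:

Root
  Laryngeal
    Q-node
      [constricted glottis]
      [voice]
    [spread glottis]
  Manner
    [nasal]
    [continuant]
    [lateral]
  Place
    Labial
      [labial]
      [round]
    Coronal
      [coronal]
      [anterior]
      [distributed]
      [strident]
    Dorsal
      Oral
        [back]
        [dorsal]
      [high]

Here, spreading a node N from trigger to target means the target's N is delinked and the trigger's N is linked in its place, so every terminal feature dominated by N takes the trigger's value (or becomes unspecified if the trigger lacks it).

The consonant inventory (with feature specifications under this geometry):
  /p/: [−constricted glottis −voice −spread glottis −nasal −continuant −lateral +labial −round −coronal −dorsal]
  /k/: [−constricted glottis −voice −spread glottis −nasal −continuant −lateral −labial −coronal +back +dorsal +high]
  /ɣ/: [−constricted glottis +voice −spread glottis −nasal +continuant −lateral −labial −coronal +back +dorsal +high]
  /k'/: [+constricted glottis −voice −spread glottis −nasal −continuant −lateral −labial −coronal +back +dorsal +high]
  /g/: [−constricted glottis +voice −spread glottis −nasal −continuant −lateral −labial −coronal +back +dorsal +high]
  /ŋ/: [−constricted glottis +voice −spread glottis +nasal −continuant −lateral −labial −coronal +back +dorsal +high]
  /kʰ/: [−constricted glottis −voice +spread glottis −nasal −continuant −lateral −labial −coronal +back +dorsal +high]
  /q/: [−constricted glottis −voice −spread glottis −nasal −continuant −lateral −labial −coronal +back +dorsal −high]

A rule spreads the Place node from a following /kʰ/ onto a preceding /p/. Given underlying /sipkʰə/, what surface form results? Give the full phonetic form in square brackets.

[sikkʰə]

The Place node dominates the terminals [labial], [round], [coronal], [anterior], [distributed], [strident], [back], [dorsal], [high].
After delinking /p/'s Place and linking /kʰ/'s, the affected terminals become [−labial], [−coronal], [+back], [+dorsal], [+high]; [constricted glottis], [voice], [spread glottis], … (outside Place) are retained from /p/.
Among the inventory, only /k/ has exactly this specification, giving the surface form [sikkʰə].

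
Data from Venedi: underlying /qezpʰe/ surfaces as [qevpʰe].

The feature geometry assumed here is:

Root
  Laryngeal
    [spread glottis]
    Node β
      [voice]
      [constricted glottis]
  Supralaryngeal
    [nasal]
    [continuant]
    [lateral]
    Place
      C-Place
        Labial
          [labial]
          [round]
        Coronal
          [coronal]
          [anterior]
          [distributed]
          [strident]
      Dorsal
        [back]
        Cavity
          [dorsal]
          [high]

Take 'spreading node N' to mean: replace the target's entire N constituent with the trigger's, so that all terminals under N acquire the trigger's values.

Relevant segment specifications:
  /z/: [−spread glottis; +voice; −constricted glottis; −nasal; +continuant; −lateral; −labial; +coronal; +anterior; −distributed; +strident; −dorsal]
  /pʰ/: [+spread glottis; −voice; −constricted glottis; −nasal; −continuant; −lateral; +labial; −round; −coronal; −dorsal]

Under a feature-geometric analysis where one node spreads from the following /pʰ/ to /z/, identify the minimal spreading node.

The alternation /z/ → [v] changes [labial], [round], [coronal], [anterior], [distributed], [strident] and nothing else.
Tracing each changed feature up the tree, the paths first meet at C-Place; any lower node misses at least one of them.
If C-Place spreads, every terminal under it takes /pʰ/'s value, producing [v] as observed.
[voice], [continuant] stay as in /z/ although /pʰ/ differs there, so no node dominating them spread; among the remaining candidates C-Place is the lowest that derives the output.

C-Place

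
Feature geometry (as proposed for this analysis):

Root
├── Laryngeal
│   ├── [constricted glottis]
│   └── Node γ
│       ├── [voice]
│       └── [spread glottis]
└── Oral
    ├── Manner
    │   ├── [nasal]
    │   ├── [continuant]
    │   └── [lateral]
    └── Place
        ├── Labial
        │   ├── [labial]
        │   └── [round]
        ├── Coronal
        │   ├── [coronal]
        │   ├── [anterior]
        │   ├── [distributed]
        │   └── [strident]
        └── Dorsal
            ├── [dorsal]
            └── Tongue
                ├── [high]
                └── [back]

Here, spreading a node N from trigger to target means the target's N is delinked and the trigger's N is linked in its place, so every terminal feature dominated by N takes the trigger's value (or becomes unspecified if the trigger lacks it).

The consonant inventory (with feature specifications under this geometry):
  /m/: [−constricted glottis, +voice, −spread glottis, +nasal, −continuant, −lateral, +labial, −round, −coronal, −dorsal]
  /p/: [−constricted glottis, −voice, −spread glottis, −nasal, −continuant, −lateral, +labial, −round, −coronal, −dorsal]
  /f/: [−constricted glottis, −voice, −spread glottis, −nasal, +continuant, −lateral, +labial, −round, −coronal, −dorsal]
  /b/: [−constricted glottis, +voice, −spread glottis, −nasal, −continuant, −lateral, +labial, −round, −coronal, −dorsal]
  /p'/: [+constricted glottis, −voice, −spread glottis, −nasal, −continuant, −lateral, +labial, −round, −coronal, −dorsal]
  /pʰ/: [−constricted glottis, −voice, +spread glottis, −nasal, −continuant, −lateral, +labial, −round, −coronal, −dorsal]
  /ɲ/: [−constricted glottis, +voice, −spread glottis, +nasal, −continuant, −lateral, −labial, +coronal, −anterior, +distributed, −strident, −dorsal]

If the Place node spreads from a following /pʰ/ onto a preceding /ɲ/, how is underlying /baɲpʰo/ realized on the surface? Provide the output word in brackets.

The Place node dominates the terminals [labial], [round], [coronal], [anterior], [distributed], [strident], [dorsal], [high], [back].
The target acquires /pʰ/'s values for everything under Place — [+labial], [−round], [−coronal], [−dorsal] — while keeping its own [constricted glottis], [voice], [spread glottis], ….
The resulting bundle matches /m/ in the inventory; substituting it for /ɲ/ gives [bampʰo].

[bampʰo]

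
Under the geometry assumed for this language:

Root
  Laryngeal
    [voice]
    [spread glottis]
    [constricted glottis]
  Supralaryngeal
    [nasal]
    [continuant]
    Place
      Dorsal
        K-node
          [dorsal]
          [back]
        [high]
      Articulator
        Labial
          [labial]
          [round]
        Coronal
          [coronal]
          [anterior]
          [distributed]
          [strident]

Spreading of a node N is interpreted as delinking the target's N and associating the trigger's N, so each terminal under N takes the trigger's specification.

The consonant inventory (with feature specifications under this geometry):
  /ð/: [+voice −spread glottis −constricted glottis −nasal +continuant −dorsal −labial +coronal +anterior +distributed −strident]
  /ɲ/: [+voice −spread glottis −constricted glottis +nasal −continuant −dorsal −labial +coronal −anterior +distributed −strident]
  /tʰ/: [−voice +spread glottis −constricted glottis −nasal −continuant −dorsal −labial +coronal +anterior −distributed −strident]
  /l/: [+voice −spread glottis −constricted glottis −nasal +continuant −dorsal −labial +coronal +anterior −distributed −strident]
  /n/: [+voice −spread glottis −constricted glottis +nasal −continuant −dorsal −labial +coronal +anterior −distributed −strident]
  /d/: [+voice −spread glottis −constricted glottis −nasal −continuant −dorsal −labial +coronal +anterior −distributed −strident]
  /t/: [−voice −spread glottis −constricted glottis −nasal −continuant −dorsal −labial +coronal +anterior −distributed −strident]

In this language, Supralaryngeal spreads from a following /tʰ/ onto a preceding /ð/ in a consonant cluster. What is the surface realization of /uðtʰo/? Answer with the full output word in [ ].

Supralaryngeal immediately or transitively dominates [nasal], [continuant], [dorsal], [back], [high], [labial], [round], [coronal], [anterior], [distributed], [strident].
After delinking /ð/'s Supralaryngeal and linking /tʰ/'s, the affected terminals become [−nasal], [−continuant], [−dorsal], [−labial], [+coronal], [+anterior], [−distributed], [−strident]; [voice], [spread glottis], [constricted glottis] (outside Supralaryngeal) are retained from /ð/.
Among the inventory, only /d/ has exactly this specification, giving the surface form [udtʰo].

[udtʰo]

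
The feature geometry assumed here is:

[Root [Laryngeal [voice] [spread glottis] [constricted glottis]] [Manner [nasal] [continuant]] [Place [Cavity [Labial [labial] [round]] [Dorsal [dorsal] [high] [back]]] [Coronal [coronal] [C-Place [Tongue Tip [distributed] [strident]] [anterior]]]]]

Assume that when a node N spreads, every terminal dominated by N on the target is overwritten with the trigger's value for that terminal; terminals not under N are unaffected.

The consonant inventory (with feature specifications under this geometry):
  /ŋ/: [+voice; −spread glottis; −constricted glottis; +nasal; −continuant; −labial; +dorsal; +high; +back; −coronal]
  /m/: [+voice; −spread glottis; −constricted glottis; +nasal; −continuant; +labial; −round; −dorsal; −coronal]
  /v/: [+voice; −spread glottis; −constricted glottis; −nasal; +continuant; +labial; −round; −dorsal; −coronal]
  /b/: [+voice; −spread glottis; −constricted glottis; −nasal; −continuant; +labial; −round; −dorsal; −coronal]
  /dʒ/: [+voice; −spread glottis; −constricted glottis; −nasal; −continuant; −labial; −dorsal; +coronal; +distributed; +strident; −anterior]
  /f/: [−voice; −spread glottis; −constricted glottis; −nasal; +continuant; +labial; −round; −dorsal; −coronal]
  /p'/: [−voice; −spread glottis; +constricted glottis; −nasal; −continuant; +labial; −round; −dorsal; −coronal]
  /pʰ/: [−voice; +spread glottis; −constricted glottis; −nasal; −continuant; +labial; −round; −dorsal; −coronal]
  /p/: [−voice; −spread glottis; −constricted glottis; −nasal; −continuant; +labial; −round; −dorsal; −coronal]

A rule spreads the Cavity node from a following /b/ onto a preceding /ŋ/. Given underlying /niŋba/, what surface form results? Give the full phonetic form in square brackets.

The Cavity node dominates the terminals [labial], [round], [dorsal], [high], [back].
Spreading Cavity from /b/ onto /ŋ/ replaces those values with /b/'s: [+labial], [−round], [−dorsal]. Features outside Cavity ([voice], [spread glottis], [constricted glottis], …) stay as in /ŋ/.
This feature bundle is that of [m], so /niŋba/ surfaces as [nimba].

[nimba]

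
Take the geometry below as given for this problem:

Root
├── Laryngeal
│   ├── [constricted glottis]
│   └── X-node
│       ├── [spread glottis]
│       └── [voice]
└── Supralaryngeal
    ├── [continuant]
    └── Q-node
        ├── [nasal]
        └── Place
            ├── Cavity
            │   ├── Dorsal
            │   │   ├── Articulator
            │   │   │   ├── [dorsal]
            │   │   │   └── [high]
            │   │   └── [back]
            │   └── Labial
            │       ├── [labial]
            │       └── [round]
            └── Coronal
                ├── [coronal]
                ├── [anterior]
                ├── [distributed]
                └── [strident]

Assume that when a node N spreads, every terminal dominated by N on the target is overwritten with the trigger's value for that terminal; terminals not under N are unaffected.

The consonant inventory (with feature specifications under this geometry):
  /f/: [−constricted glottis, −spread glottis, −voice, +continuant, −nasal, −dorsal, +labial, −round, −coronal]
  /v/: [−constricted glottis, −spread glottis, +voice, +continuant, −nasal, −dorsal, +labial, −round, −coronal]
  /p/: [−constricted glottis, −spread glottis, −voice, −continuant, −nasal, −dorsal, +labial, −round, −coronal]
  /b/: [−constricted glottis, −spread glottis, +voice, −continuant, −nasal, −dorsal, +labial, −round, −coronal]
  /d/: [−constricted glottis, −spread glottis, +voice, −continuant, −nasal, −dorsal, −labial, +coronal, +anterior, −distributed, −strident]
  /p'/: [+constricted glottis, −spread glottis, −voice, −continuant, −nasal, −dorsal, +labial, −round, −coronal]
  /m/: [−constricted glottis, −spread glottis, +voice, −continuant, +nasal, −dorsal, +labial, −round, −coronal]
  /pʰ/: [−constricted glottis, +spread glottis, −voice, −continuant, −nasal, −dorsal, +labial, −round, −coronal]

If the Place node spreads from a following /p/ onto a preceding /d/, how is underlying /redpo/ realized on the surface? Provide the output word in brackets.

[rebpo]

Terminals under Place in this geometry: [dorsal], [high], [back], [labial], [round], [coronal], [anterior], [distributed], [strident].
After delinking /d/'s Place and linking /p/'s, the affected terminals become [−dorsal], [+labial], [−round], [−coronal]; [constricted glottis], [spread glottis], [voice], … (outside Place) are retained from /d/.
This feature bundle is that of [b], so /redpo/ surfaces as [rebpo].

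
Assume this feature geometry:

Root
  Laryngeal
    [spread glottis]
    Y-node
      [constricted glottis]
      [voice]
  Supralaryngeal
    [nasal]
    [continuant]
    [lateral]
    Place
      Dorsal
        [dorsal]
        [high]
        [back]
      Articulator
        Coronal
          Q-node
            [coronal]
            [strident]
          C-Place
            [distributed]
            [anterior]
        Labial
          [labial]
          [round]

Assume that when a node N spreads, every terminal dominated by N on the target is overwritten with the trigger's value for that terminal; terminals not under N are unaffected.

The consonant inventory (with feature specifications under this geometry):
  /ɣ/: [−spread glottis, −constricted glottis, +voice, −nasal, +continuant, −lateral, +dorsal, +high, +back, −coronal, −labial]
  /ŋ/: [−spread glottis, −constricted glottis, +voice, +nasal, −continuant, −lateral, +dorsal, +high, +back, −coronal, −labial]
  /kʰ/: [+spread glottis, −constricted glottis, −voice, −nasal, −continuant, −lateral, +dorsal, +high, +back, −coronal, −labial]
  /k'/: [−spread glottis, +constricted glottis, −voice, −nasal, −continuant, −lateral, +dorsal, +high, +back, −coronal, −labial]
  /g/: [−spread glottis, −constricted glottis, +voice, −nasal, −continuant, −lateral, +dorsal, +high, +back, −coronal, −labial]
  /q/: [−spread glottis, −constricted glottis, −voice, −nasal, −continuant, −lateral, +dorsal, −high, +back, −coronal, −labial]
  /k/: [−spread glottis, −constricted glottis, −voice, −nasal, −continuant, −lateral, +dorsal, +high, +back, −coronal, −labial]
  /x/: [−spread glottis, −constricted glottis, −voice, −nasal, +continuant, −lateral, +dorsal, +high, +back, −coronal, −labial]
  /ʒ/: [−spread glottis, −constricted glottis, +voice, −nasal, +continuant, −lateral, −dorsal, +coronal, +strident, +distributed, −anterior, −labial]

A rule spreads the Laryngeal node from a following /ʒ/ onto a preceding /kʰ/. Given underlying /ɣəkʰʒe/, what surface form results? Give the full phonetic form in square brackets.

Laryngeal immediately or transitively dominates [spread glottis], [constricted glottis], [voice].
Spreading Laryngeal from /ʒ/ onto /kʰ/ replaces those values with /ʒ/'s: [−spread glottis], [−constricted glottis], [+voice]. Features outside Laryngeal ([nasal], [continuant], [lateral], …) stay as in /kʰ/.
Among the inventory, only /g/ has exactly this specification, giving the surface form [ɣəgʒe].

[ɣəgʒe]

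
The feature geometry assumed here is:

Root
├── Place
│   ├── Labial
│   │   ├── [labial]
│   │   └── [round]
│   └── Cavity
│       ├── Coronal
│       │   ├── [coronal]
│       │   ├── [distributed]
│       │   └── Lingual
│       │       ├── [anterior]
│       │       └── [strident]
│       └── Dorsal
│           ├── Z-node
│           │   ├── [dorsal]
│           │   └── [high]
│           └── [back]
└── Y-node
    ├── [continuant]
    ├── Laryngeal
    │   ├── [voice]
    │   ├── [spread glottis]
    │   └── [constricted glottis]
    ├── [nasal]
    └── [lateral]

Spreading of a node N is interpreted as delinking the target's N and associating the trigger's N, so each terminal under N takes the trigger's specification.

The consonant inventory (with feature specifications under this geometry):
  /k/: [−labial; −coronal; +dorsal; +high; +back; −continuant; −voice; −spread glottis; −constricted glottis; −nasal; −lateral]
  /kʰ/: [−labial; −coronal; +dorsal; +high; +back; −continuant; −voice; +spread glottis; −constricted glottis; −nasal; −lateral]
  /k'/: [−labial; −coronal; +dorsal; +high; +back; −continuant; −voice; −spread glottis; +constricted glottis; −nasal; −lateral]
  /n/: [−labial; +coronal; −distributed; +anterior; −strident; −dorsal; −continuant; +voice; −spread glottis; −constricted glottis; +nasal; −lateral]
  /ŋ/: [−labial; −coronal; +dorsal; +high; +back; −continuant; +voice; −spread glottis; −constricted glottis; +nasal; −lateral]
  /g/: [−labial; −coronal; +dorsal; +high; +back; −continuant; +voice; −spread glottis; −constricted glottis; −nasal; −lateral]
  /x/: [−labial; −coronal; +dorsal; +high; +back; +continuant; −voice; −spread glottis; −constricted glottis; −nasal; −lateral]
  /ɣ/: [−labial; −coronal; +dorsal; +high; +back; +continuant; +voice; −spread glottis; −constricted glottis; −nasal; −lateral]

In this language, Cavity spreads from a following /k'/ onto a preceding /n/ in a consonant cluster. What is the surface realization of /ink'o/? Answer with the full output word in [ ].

[iŋk'o]

Terminals under Cavity in this geometry: [coronal], [distributed], [anterior], [strident], [dorsal], [high], [back].
Spreading Cavity from /k'/ onto /n/ replaces those values with /k'/'s: [−coronal], [+dorsal], [+high], [+back]. Features outside Cavity ([labial], [continuant], [voice], …) stay as in /n/.
This feature bundle is that of [ŋ], so /ink'o/ surfaces as [iŋk'o].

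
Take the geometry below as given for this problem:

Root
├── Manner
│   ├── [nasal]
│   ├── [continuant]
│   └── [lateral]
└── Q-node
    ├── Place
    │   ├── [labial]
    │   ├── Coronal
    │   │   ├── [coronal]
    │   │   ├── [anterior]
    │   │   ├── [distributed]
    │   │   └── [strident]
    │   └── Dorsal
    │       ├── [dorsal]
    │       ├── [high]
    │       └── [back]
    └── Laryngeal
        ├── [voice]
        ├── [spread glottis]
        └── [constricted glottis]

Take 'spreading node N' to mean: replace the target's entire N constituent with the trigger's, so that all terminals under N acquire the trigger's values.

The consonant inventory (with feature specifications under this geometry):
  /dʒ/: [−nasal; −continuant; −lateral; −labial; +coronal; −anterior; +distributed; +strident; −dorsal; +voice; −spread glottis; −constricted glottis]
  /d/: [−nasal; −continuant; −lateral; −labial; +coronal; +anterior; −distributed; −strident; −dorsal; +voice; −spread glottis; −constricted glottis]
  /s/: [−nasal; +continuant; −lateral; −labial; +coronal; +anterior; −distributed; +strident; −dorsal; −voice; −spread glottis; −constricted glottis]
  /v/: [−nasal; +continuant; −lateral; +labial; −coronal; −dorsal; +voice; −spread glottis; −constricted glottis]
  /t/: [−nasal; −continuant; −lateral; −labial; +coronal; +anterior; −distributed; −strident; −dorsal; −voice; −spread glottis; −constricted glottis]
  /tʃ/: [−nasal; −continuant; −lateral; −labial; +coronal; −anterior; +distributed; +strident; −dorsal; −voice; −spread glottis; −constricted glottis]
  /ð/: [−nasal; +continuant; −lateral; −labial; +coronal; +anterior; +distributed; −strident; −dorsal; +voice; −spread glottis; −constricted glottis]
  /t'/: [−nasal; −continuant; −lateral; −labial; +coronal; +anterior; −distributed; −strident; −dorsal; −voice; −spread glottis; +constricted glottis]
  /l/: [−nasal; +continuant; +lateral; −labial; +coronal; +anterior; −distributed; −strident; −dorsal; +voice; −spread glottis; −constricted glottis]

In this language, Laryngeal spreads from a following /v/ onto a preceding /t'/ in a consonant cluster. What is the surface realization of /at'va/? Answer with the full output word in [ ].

[adva]

Laryngeal immediately or transitively dominates [voice], [spread glottis], [constricted glottis].
The target acquires /v/'s values for everything under Laryngeal — [+voice], [−spread glottis], [−constricted glottis] — while keeping its own [nasal], [continuant], [lateral], ….
The resulting bundle matches /d/ in the inventory; substituting it for /t'/ gives [adva].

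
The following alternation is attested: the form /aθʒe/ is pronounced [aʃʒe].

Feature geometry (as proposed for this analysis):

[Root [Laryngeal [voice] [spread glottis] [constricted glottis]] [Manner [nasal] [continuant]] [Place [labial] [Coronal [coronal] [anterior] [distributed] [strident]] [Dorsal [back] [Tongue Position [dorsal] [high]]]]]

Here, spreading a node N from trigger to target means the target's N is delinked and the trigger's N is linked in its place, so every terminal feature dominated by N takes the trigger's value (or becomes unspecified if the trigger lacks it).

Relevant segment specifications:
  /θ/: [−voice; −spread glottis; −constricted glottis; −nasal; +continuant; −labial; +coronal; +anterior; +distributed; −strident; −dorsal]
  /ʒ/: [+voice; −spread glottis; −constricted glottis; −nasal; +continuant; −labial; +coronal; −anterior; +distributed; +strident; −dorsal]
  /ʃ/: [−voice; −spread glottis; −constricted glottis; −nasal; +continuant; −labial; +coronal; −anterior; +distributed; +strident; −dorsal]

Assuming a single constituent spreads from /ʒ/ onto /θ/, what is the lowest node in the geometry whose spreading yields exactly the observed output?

The alternation /θ/ → [ʃ] changes [anterior], [strident] and nothing else.
Tracing each changed feature up the tree, the paths first meet at Coronal; any lower node misses at least one of them.
Spreading Coronal from /ʒ/ overwrites each of those terminals with /ʒ/'s values, yielding exactly [ʃ].
[voice], a feature on which the two segments disagree outside Coronal, is unchanged — nothing dominating it spread, and Coronal is the minimal sufficient constituent.

Coronal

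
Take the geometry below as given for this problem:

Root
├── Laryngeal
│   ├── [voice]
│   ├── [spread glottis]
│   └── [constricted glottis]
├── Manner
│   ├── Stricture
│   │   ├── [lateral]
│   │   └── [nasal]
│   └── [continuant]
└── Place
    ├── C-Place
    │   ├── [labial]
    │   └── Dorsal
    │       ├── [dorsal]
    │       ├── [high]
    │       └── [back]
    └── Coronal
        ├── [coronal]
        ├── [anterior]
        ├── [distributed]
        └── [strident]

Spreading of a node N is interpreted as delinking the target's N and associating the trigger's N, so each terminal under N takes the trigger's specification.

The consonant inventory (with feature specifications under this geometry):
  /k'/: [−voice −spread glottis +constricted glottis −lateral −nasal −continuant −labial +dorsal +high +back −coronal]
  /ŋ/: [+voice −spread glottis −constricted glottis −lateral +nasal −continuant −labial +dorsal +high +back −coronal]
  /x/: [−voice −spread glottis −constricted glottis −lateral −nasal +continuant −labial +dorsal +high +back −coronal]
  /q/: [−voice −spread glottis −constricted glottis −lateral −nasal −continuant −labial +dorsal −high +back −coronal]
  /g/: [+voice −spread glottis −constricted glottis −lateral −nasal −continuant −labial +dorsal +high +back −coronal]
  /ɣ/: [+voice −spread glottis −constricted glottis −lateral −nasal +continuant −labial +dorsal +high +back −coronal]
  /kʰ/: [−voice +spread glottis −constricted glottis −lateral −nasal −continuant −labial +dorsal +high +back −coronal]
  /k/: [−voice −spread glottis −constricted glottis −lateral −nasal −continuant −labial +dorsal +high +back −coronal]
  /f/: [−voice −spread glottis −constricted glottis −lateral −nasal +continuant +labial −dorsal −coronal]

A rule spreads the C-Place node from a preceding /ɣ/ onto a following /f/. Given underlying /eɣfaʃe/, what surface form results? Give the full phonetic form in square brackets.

[eɣxaʃe]

The C-Place node dominates the terminals [labial], [dorsal], [high], [back].
The target acquires /ɣ/'s values for everything under C-Place — [−labial], [+dorsal], [+high], [+back] — while keeping its own [voice], [spread glottis], [constricted glottis], ….
Among the inventory, only /x/ has exactly this specification, giving the surface form [eɣxaʃe].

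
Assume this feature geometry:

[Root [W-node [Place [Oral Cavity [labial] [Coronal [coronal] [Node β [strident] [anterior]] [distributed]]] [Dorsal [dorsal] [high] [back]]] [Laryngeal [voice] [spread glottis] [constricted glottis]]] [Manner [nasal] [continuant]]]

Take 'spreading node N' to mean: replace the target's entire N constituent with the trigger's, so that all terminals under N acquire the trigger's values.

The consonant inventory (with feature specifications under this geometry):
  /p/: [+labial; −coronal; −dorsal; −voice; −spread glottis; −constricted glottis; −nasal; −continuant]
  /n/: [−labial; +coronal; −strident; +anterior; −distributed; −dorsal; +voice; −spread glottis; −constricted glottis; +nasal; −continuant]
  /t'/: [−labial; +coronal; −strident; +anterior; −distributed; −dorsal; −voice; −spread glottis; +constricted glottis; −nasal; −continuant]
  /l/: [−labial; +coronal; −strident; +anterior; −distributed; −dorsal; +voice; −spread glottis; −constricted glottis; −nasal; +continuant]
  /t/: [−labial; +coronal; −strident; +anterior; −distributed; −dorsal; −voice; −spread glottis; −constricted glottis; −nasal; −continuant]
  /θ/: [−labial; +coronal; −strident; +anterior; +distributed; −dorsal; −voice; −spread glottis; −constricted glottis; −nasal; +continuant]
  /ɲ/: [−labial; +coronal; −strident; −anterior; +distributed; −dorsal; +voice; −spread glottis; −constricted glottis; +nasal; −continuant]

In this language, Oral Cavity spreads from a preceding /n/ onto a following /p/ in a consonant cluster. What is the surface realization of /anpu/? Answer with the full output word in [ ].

[antu]

Terminals under Oral Cavity in this geometry: [labial], [coronal], [strident], [anterior], [distributed].
The target acquires /n/'s values for everything under Oral Cavity — [−labial], [+coronal], [−strident], [+anterior], [−distributed] — while keeping its own [dorsal], [voice], [spread glottis], ….
This feature bundle is that of [t], so /anpu/ surfaces as [antu].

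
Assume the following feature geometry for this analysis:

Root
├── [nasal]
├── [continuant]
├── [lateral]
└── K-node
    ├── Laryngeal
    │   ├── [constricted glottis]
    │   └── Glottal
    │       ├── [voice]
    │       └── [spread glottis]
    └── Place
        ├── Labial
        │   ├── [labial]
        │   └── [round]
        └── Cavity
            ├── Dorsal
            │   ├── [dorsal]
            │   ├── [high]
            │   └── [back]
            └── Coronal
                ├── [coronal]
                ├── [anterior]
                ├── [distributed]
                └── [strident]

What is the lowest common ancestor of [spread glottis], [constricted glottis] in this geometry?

Laryngeal

[spread glottis]: Root > K-node > Laryngeal > Glottal > [spread glottis].
[constricted glottis]: Root > K-node > Laryngeal > [constricted glottis].
The listed terminals split across distinct daughters of Laryngeal, so Laryngeal itself is the smallest node containing them all.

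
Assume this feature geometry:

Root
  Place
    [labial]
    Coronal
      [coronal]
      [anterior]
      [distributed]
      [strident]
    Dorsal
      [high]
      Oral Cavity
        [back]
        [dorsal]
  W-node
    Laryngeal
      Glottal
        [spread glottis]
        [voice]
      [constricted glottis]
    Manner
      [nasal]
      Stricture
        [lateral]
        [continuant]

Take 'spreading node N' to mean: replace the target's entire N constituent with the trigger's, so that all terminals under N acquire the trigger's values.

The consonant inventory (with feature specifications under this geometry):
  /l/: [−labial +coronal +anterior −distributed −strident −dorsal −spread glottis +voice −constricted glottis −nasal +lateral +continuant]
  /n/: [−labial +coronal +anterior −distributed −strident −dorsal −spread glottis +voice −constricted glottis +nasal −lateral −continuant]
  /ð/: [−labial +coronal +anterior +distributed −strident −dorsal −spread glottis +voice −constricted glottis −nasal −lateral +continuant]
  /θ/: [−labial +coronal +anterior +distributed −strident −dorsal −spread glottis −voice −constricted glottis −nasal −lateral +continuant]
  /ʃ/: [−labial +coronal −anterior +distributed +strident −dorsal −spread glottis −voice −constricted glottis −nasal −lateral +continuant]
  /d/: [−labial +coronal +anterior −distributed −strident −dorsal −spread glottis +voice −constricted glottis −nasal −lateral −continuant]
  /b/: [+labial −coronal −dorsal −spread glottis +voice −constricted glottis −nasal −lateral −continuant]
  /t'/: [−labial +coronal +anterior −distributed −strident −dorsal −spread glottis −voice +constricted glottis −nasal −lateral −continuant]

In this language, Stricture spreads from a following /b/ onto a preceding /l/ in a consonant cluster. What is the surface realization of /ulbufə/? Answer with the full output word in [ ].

Terminals under Stricture in this geometry: [lateral], [continuant].
Spreading Stricture from /b/ onto /l/ replaces those values with /b/'s: [−lateral], [−continuant]. Features outside Stricture ([labial], [coronal], [anterior], …) stay as in /l/.
The resulting bundle matches /d/ in the inventory; substituting it for /l/ gives [udbufə].

[udbufə]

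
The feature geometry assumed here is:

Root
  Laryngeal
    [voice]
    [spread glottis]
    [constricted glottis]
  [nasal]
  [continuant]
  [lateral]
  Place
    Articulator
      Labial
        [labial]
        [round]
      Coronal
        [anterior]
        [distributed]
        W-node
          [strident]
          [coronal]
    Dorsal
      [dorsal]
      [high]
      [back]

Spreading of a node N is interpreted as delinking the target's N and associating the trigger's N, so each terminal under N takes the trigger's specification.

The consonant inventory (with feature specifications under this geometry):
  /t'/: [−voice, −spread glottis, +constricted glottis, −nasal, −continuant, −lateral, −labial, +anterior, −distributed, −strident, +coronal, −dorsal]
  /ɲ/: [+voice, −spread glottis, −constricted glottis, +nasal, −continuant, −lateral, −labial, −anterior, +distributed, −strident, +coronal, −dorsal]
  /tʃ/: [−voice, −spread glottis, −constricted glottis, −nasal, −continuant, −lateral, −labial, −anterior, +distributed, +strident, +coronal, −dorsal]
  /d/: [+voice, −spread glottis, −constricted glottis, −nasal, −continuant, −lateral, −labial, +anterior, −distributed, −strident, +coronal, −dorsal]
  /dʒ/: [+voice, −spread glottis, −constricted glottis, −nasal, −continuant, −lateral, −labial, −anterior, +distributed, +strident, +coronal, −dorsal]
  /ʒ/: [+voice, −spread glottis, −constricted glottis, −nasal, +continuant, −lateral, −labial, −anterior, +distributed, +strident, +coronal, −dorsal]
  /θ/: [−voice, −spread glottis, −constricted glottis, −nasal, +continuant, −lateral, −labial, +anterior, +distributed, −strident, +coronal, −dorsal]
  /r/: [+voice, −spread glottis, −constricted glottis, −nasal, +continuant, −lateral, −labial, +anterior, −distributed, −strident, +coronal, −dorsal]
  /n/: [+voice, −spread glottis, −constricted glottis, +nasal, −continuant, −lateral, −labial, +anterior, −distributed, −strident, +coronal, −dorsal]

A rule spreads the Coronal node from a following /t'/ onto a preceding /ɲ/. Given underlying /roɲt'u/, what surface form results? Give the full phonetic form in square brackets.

[ront'u]

Coronal immediately or transitively dominates [anterior], [distributed], [strident], [coronal].
Spreading Coronal from /t'/ onto /ɲ/ replaces those values with /t'/'s: [+anterior], [−distributed], [−strident], [+coronal]. Features outside Coronal ([voice], [spread glottis], [constricted glottis], …) stay as in /ɲ/.
The resulting bundle matches /n/ in the inventory; substituting it for /ɲ/ gives [ront'u].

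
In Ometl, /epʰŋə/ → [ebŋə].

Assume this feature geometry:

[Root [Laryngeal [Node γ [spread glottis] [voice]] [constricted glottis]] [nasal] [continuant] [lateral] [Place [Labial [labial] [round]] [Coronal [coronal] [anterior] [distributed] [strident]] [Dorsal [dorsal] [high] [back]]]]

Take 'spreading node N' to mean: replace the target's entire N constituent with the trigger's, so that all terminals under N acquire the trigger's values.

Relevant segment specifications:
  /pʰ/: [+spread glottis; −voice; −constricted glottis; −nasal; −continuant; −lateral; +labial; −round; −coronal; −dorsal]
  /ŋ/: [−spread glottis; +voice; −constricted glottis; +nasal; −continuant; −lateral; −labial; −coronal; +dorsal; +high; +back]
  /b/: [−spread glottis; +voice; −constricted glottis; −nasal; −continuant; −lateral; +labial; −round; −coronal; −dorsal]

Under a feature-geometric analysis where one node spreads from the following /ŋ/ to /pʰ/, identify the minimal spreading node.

Node γ

Comparing /pʰ/ with its surface form [b], the features that change are [voice], [spread glottis].
These terminals are all dominated by Node γ, and no proper subconstituent of Node γ covers them all; Node γ is their lowest common ancestor.
If Node γ spreads, every terminal under it takes /ŋ/'s value, producing [b] as observed.
[dorsal], [nasal] stay as in /pʰ/ although /ŋ/ differs there, so no node dominating them spread; among the remaining candidates Node γ is the lowest that derives the output.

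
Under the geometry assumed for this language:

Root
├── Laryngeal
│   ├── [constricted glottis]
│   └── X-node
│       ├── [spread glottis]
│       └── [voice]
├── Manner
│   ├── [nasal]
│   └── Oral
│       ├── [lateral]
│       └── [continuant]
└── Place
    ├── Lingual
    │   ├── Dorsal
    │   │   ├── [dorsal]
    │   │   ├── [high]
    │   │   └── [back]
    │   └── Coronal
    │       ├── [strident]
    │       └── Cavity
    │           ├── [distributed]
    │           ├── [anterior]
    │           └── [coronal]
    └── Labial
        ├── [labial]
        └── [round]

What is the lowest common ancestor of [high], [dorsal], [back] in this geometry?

[high] is immediately dominated by Dorsal.
[dorsal] is immediately dominated by Dorsal.
[back] is immediately dominated by Dorsal.
The listed terminals split across distinct daughters of Dorsal, so Dorsal itself is the smallest node containing them all.

Dorsal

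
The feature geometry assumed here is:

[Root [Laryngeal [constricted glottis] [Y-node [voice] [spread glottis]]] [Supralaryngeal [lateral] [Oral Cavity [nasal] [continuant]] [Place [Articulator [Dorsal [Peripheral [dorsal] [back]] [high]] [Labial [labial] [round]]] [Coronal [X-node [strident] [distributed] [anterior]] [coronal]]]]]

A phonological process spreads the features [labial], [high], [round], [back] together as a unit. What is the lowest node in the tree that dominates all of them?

Articulator

[labial] is immediately dominated by Labial.
[high] is immediately dominated by Dorsal.
[round] is immediately dominated by Labial.
[back] is immediately dominated by Peripheral.
The listed terminals split across distinct daughters of Articulator, so Articulator itself is the smallest node containing them all.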